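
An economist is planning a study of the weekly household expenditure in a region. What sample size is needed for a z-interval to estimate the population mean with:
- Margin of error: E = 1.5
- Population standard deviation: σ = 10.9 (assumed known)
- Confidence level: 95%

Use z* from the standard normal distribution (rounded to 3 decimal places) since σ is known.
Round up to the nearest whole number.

Using z* since population σ is known (z-interval formula).

For 95% confidence, z* = 1.96 (from standard normal table)

Sample size formula for z-interval: n = (z*σ/E)²

n = (1.96 × 10.9 / 1.5)²
  = (14.242667)²
  = 202.8536

Round up to the nearest whole number: n = 203

203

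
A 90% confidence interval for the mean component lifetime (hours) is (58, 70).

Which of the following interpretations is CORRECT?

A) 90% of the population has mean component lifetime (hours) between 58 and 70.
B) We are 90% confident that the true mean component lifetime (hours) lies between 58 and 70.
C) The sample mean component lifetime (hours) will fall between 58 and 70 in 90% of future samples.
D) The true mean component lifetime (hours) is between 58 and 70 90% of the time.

A confidence interval represents our confidence in the procedure, not a probability statement about the parameter.

Key concept: If we repeated this sampling process many times and computed a 90% CI each time, about 90% of those intervals would contain the true population parameter.

For this specific interval (58, 70):
- Midpoint (point estimate): 64
- Margin of error: 6

The correct interpretation is the one stating confidence that the true parameter lies in the interval — option B.

B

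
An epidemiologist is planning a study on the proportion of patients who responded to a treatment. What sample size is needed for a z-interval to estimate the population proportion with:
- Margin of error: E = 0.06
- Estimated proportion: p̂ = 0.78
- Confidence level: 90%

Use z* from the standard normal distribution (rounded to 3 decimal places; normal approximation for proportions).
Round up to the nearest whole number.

Using z* for proportion z-interval (normal approximation).

For 90% confidence, z* = 1.645 (from standard normal table)

Sample size formula for proportion z-interval: n = z*²p̂(1-p̂)/E²

n = 1.645² × 0.78 × 0.22 / 0.06²
  = 2.706025 × 0.1716 / 0.0036
  = 128.9872

Round up to the nearest whole number: n = 129

129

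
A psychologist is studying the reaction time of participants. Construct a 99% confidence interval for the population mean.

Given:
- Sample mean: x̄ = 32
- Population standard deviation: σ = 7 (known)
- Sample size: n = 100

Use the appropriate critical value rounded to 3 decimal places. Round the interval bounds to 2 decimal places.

The population standard deviation σ is known, so use a z-interval (standard normal critical value).

For 99% confidence, z* = 2.576 (from standard normal table)

Standard error: SE = σ/√n = 7/√100 = 0.700000

Margin of error: E = z* × SE = 2.576 × 0.700000 = 1.8032

Z-interval: x̄ ± E = 32 ± 1.8032 = (30.1968, 33.8032)

Rounded to 2 decimal places:

(30.20, 33.80)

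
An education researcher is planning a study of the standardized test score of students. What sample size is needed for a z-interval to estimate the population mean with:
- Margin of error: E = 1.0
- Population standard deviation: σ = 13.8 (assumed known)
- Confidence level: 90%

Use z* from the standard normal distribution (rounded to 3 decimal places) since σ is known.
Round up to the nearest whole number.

Using z* since population σ is known (z-interval formula).

For 90% confidence, z* = 1.645 (from standard normal table)

Sample size formula for z-interval: n = (z*σ/E)²

n = (1.645 × 13.8 / 1.0)²
  = (22.701000)²
  = 515.3354

Round up to the nearest whole number: n = 516

516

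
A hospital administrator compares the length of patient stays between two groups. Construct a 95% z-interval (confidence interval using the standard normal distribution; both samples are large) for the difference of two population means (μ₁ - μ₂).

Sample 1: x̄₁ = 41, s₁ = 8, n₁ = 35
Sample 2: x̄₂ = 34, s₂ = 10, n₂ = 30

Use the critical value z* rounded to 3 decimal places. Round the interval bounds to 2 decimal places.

Both samples are large (n₁ = 35 ≥ 30, n₂ = 30 ≥ 30), so a z-interval for the difference of means applies.

Point estimate: x̄₁ - x̄₂ = 41 - 34 = 7

Standard error: SE = √(s₁²/n₁ + s₂²/n₂)
= √(8²/35 + 10²/30)
= √(1.828571 + 3.333333)
= 2.271983

For 95% confidence, z* = 1.96 (from standard normal table)
Margin of error: E = z* × SE = 1.96 × 2.271983 = 4.4531

Z-interval: (x̄₁ - x̄₂) ± E = 7 ± 4.4531 = (2.5469, 11.4531)

Rounded to 2 decimal places:

(2.55, 11.45)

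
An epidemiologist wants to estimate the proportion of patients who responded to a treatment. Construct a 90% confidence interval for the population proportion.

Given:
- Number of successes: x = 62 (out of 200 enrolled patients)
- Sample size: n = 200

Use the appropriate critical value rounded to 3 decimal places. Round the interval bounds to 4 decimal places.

Sample proportion: p̂ = 62/200 = 0.310000

Check conditions for normal approximation:
  np̂ = 62 ≥ 10 ✓
  n(1-p̂) = 138 ≥ 10 ✓

The sample is large enough, so use a z-interval (normal approximation) for the proportion.

For 90% confidence, z* = 1.645 (from standard normal table)

Standard error: SE = √(p̂(1-p̂)/n) = √(0.310000×0.690000/200) = 0.03270321

Margin of error: E = z* × SE = 1.645 × 0.03270321 = 0.053797

Z-interval: p̂ ± E = 0.310000 ± 0.053797 = (0.256203, 0.363797)

Rounded to 4 decimal places:

(0.2562, 0.3638)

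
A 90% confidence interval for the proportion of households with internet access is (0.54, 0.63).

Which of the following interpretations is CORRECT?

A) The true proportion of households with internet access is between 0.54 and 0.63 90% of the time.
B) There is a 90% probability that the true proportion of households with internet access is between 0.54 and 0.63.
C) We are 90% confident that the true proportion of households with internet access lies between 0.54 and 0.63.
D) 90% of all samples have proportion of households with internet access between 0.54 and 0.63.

A confidence interval represents our confidence in the procedure, not a probability statement about the parameter.

Key concept: If we repeated this sampling process many times and computed a 90% CI each time, about 90% of those intervals would contain the true population parameter.

For this specific interval (0.54, 0.63):
- Midpoint (point estimate): 0.585
- Margin of error: 0.045

The correct interpretation is the one stating confidence that the true parameter lies in the interval — option C.

C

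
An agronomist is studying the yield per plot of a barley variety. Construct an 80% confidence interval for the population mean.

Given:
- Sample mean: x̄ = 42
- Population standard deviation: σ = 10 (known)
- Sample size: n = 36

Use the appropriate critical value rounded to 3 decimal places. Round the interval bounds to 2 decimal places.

The population standard deviation σ is known, so use a z-interval (standard normal critical value).

For 80% confidence, z* = 1.282 (from standard normal table)

Standard error: SE = σ/√n = 10/√36 = 1.666667

Margin of error: E = z* × SE = 1.282 × 1.666667 = 2.1367

Z-interval: x̄ ± E = 42 ± 2.1367 = (39.8633, 44.1367)

Rounded to 2 decimal places:

(39.86, 44.14)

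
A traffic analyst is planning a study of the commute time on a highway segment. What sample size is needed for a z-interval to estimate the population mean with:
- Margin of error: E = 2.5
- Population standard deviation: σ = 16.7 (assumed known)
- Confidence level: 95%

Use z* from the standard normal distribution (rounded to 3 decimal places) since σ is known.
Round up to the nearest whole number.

Using z* since population σ is known (z-interval formula).

For 95% confidence, z* = 1.96 (from standard normal table)

Sample size formula for z-interval: n = (z*σ/E)²

n = (1.96 × 16.7 / 2.5)²
  = (13.092800)²
  = 171.4214

Round up to the nearest whole number: n = 172

172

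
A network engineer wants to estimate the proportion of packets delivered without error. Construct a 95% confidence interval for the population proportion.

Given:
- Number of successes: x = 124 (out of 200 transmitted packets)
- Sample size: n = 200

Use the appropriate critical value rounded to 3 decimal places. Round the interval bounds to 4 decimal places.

Sample proportion: p̂ = 124/200 = 0.620000

Check conditions for normal approximation:
  np̂ = 124 ≥ 10 ✓
  n(1-p̂) = 76 ≥ 10 ✓

The sample is large enough, so use a z-interval (normal approximation) for the proportion.

For 95% confidence, z* = 1.96 (from standard normal table)

Standard error: SE = √(p̂(1-p̂)/n) = √(0.620000×0.380000/200) = 0.03432200

Margin of error: E = z* × SE = 1.96 × 0.03432200 = 0.067271

Z-interval: p̂ ± E = 0.620000 ± 0.067271 = (0.552729, 0.687271)

Rounded to 4 decimal places:

(0.5527, 0.6873)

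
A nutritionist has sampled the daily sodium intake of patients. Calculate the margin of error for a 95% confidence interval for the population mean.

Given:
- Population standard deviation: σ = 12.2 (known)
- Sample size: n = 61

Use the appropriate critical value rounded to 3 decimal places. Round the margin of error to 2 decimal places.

The population standard deviation σ is known, so use the z-interval margin of error formula.

For 95% confidence, z* = 1.96 (from standard normal table)

Margin of error formula for z-interval: E = z* × σ/√n

E = 1.96 × 12.2/√61
  = 1.96 × 1.562050
  = 3.0616

Rounded to 2 decimal places:

3.06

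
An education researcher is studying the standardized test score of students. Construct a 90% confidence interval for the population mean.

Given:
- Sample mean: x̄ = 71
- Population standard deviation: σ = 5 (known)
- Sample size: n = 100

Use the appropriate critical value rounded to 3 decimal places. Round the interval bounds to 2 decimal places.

The population standard deviation σ is known, so use a z-interval (standard normal critical value).

For 90% confidence, z* = 1.645 (from standard normal table)

Standard error: SE = σ/√n = 5/√100 = 0.500000

Margin of error: E = z* × SE = 1.645 × 0.500000 = 0.8225

Z-interval: x̄ ± E = 71 ± 0.8225 = (70.1775, 71.8225)

Rounded to 2 decimal places:

(70.18, 71.82)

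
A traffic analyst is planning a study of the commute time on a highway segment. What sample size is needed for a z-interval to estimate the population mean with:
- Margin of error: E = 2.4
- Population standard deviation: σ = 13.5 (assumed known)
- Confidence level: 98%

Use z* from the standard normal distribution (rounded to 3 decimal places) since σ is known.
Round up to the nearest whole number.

Using z* since population σ is known (z-interval formula).

For 98% confidence, z* = 2.326 (from standard normal table)

Sample size formula for z-interval: n = (z*σ/E)²

n = (2.326 × 13.5 / 2.4)²
  = (13.083750)²
  = 171.1845

Round up to the nearest whole number: n = 172

172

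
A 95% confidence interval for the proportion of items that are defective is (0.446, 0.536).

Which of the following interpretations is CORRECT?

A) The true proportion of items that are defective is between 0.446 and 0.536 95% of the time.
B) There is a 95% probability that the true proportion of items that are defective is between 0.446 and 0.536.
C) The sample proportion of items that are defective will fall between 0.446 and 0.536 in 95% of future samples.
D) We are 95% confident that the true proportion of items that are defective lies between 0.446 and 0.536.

A confidence interval represents our confidence in the procedure, not a probability statement about the parameter.

Key concept: If we repeated this sampling process many times and computed a 95% CI each time, about 95% of those intervals would contain the true population parameter.

For this specific interval (0.446, 0.536):
- Midpoint (point estimate): 0.491
- Margin of error: 0.045

The correct interpretation is the one stating confidence that the true parameter lies in the interval — option D.

D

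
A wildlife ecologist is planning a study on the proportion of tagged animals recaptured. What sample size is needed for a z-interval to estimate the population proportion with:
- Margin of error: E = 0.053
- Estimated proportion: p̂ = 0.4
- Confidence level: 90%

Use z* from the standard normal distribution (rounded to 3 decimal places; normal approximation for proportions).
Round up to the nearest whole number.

Using z* for proportion z-interval (normal approximation).

For 90% confidence, z* = 1.645 (from standard normal table)

Sample size formula for proportion z-interval: n = z*²p̂(1-p̂)/E²

n = 1.645² × 0.4 × 0.6 / 0.053²
  = 2.706025 × 0.24 / 0.002809
  = 231.2019

Round up to the nearest whole number: n = 232

232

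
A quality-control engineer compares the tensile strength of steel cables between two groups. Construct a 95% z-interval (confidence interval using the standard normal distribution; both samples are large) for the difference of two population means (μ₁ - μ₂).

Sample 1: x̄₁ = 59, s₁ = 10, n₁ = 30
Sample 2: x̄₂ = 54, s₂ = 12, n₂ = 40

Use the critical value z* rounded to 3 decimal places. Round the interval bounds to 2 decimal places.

Both samples are large (n₁ = 30 ≥ 30, n₂ = 40 ≥ 30), so a z-interval for the difference of means applies.

Point estimate: x̄₁ - x̄₂ = 59 - 54 = 5

Standard error: SE = √(s₁²/n₁ + s₂²/n₂)
= √(10²/30 + 12²/40)
= √(3.333333 + 3.600000)
= 2.633122

For 95% confidence, z* = 1.96 (from standard normal table)
Margin of error: E = z* × SE = 1.96 × 2.633122 = 5.1609

Z-interval: (x̄₁ - x̄₂) ± E = 5 ± 5.1609 = (-0.1609, 10.1609)

Rounded to 2 decimal places:

(-0.16, 10.16)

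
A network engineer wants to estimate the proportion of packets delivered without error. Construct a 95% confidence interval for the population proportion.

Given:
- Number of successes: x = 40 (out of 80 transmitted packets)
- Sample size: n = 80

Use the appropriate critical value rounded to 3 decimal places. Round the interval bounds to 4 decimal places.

Sample proportion: p̂ = 40/80 = 0.500000

Check conditions for normal approximation:
  np̂ = 40 ≥ 10 ✓
  n(1-p̂) = 40 ≥ 10 ✓

The sample is large enough, so use a z-interval (normal approximation) for the proportion.

For 95% confidence, z* = 1.96 (from standard normal table)

Standard error: SE = √(p̂(1-p̂)/n) = √(0.500000×0.500000/80) = 0.05590170

Margin of error: E = z* × SE = 1.96 × 0.05590170 = 0.109567

Z-interval: p̂ ± E = 0.500000 ± 0.109567 = (0.390433, 0.609567)

Rounded to 4 decimal places:

(0.3904, 0.6096)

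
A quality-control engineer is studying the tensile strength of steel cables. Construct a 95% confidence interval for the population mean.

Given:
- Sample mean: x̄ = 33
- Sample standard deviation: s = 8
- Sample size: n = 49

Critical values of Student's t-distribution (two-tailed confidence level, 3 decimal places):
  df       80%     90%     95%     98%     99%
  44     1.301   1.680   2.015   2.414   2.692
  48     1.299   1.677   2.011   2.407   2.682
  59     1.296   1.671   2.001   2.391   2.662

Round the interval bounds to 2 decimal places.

The population standard deviation σ is unknown (only the sample standard deviation s is given), so use a t-interval with df = n - 1 = 49 - 1 = 48.

For 95% confidence with df = 48, t* = 2.011 (from t-table)

Standard error: SE = s/√n = 8/√49 = 1.142857

Margin of error: E = t* × SE = 2.011 × 1.142857 = 2.2983

T-interval: x̄ ± E = 33 ± 2.2983 = (30.7017, 35.2983)

Rounded to 2 decimal places:

(30.70, 35.30)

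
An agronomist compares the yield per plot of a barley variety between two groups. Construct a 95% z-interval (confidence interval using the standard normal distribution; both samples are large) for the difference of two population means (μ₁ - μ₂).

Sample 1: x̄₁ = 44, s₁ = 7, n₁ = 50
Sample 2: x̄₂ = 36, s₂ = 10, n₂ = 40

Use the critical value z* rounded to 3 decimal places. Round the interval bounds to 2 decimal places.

Both samples are large (n₁ = 50 ≥ 30, n₂ = 40 ≥ 30), so a z-interval for the difference of means applies.

Point estimate: x̄₁ - x̄₂ = 44 - 36 = 8

Standard error: SE = √(s₁²/n₁ + s₂²/n₂)
= √(7²/50 + 10²/40)
= √(0.980000 + 2.500000)
= 1.865476

For 95% confidence, z* = 1.96 (from standard normal table)
Margin of error: E = z* × SE = 1.96 × 1.865476 = 3.6563

Z-interval: (x̄₁ - x̄₂) ± E = 8 ± 3.6563 = (4.3437, 11.6563)

Rounded to 2 decimal places:

(4.34, 11.66)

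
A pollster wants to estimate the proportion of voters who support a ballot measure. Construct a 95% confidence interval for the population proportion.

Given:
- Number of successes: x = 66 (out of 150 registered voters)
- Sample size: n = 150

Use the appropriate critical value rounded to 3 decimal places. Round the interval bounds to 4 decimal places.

Sample proportion: p̂ = 66/150 = 0.440000

Check conditions for normal approximation:
  np̂ = 66 ≥ 10 ✓
  n(1-p̂) = 84 ≥ 10 ✓

The sample is large enough, so use a z-interval (normal approximation) for the proportion.

For 95% confidence, z* = 1.96 (from standard normal table)

Standard error: SE = √(p̂(1-p̂)/n) = √(0.440000×0.560000/150) = 0.04052982

Margin of error: E = z* × SE = 1.96 × 0.04052982 = 0.079438

Z-interval: p̂ ± E = 0.440000 ± 0.079438 = (0.360562, 0.519438)

Rounded to 4 decimal places:

(0.3606, 0.5194)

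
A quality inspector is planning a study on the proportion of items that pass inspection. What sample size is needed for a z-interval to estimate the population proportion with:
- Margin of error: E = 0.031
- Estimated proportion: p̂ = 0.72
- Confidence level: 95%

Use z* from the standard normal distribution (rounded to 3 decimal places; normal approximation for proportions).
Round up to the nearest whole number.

Using z* for proportion z-interval (normal approximation).

For 95% confidence, z* = 1.96 (from standard normal table)

Sample size formula for proportion z-interval: n = z*²p̂(1-p̂)/E²

n = 1.96² × 0.72 × 0.28 / 0.031²
  = 3.8416 × 0.2016 / 0.000961
  = 805.8965

Round up to the nearest whole number: n = 806

806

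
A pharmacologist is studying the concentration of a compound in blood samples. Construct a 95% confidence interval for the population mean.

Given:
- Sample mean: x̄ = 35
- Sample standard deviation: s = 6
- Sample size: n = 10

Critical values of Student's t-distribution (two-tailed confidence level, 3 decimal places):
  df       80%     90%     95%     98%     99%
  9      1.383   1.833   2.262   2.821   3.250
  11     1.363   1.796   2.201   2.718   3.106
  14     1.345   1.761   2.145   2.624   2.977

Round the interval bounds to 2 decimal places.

The population standard deviation σ is unknown (only the sample standard deviation s is given), so use a t-interval with df = n - 1 = 10 - 1 = 9.

For 95% confidence with df = 9, t* = 2.262 (from t-table)

Standard error: SE = s/√n = 6/√10 = 1.897367

Margin of error: E = t* × SE = 2.262 × 1.897367 = 4.2918

T-interval: x̄ ± E = 35 ± 4.2918 = (30.7082, 39.2918)

Rounded to 2 decimal places:

(30.71, 39.29)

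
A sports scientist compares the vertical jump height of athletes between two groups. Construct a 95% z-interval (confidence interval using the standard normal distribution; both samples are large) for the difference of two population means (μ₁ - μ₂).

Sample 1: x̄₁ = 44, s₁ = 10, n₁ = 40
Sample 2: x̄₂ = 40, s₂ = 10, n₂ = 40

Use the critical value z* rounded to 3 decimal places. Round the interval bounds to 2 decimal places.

Both samples are large (n₁ = 40 ≥ 30, n₂ = 40 ≥ 30), so a z-interval for the difference of means applies.

Point estimate: x̄₁ - x̄₂ = 44 - 40 = 4

Standard error: SE = √(s₁²/n₁ + s₂²/n₂)
= √(10²/40 + 10²/40)
= √(2.500000 + 2.500000)
= 2.236068

For 95% confidence, z* = 1.96 (from standard normal table)
Margin of error: E = z* × SE = 1.96 × 2.236068 = 4.3827

Z-interval: (x̄₁ - x̄₂) ± E = 4 ± 4.3827 = (-0.3827, 8.3827)

Rounded to 2 decimal places:

(-0.38, 8.38)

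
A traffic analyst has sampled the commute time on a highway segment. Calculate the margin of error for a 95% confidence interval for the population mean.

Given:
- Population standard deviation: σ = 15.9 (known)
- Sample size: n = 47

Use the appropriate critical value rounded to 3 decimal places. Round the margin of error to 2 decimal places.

The population standard deviation σ is known, so use the z-interval margin of error formula.

For 95% confidence, z* = 1.96 (from standard normal table)

Margin of error formula for z-interval: E = z* × σ/√n

E = 1.96 × 15.9/√47
  = 1.96 × 2.319253
  = 4.5457

Rounded to 2 decimal places:

4.55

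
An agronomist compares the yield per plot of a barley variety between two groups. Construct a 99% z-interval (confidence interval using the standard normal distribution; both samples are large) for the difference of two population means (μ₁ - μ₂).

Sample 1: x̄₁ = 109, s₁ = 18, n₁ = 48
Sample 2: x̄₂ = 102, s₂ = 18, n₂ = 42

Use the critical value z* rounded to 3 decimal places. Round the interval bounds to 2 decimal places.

Both samples are large (n₁ = 48 ≥ 30, n₂ = 42 ≥ 30), so a z-interval for the difference of means applies.

Point estimate: x̄₁ - x̄₂ = 109 - 102 = 7

Standard error: SE = √(s₁²/n₁ + s₂²/n₂)
= √(18²/48 + 18²/42)
= √(6.750000 + 7.714286)
= 3.803194

For 99% confidence, z* = 2.576 (from standard normal table)
Margin of error: E = z* × SE = 2.576 × 3.803194 = 9.7970

Z-interval: (x̄₁ - x̄₂) ± E = 7 ± 9.7970 = (-2.7970, 16.7970)

Rounded to 2 decimal places:

(-2.80, 16.80)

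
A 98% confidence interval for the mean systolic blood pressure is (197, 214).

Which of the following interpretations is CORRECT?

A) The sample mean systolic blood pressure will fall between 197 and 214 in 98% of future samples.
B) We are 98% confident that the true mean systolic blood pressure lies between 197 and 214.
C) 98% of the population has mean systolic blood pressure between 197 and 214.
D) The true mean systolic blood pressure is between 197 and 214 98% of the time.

A confidence interval represents our confidence in the procedure, not a probability statement about the parameter.

Key concept: If we repeated this sampling process many times and computed a 98% CI each time, about 98% of those intervals would contain the true population parameter.

For this specific interval (197, 214):
- Midpoint (point estimate): 205.5
- Margin of error: 8.5

The correct interpretation is the one stating confidence that the true parameter lies in the interval — option B.

B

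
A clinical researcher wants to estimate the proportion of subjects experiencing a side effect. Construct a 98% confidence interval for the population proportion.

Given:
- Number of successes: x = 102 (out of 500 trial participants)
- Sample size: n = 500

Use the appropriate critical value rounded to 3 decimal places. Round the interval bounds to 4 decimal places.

Sample proportion: p̂ = 102/500 = 0.204000

Check conditions for normal approximation:
  np̂ = 102 ≥ 10 ✓
  n(1-p̂) = 398 ≥ 10 ✓

The sample is large enough, so use a z-interval (normal approximation) for the proportion.

For 98% confidence, z* = 2.326 (from standard normal table)

Standard error: SE = √(p̂(1-p̂)/n) = √(0.204000×0.796000/500) = 0.01802132

Margin of error: E = z* × SE = 2.326 × 0.01802132 = 0.041918

Z-interval: p̂ ± E = 0.204000 ± 0.041918 = (0.162082, 0.245918)

Rounded to 4 decimal places:

(0.1621, 0.2459)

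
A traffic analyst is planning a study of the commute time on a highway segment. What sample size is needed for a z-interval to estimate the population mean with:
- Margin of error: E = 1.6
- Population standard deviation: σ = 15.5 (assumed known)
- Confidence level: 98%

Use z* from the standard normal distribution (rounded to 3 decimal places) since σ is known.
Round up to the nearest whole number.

Using z* since population σ is known (z-interval formula).

For 98% confidence, z* = 2.326 (from standard normal table)

Sample size formula for z-interval: n = (z*σ/E)²

n = (2.326 × 15.5 / 1.6)²
  = (22.533125)²
  = 507.7417

Round up to the nearest whole number: n = 508

508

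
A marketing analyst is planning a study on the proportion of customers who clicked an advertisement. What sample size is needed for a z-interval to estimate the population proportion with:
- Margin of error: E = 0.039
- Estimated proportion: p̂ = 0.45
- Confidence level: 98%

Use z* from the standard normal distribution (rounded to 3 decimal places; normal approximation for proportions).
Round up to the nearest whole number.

Using z* for proportion z-interval (normal approximation).

For 98% confidence, z* = 2.326 (from standard normal table)

Sample size formula for proportion z-interval: n = z*²p̂(1-p̂)/E²

n = 2.326² × 0.45 × 0.55 / 0.039²
  = 5.410276 × 0.2475 / 0.001521
  = 880.3704

Round up to the nearest whole number: n = 881

881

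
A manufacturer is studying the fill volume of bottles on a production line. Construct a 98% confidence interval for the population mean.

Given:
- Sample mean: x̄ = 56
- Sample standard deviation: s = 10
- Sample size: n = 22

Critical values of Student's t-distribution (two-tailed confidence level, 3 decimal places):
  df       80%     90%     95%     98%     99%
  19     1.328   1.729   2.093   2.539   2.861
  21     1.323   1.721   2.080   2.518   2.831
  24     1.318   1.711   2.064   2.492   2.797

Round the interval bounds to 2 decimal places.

The population standard deviation σ is unknown (only the sample standard deviation s is given), so use a t-interval with df = n - 1 = 22 - 1 = 21.

For 98% confidence with df = 21, t* = 2.518 (from t-table)

Standard error: SE = s/√n = 10/√22 = 2.132007

Margin of error: E = t* × SE = 2.518 × 2.132007 = 5.3684

T-interval: x̄ ± E = 56 ± 5.3684 = (50.6316, 61.3684)

Rounded to 2 decimal places:

(50.63, 61.37)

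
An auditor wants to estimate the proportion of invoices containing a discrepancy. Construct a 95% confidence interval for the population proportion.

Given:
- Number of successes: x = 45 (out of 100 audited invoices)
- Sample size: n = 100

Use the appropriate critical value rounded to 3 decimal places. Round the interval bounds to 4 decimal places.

Sample proportion: p̂ = 45/100 = 0.450000

Check conditions for normal approximation:
  np̂ = 45 ≥ 10 ✓
  n(1-p̂) = 55 ≥ 10 ✓

The sample is large enough, so use a z-interval (normal approximation) for the proportion.

For 95% confidence, z* = 1.96 (from standard normal table)

Standard error: SE = √(p̂(1-p̂)/n) = √(0.450000×0.550000/100) = 0.04974937

Margin of error: E = z* × SE = 1.96 × 0.04974937 = 0.097509

Z-interval: p̂ ± E = 0.450000 ± 0.097509 = (0.352491, 0.547509)

Rounded to 4 decimal places:

(0.3525, 0.5475)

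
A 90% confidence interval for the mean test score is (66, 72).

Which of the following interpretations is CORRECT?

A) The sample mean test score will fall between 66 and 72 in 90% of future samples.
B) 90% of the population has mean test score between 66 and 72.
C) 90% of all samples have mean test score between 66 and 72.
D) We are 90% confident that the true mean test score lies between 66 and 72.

A confidence interval represents our confidence in the procedure, not a probability statement about the parameter.

Key concept: If we repeated this sampling process many times and computed a 90% CI each time, about 90% of those intervals would contain the true population parameter.

For this specific interval (66, 72):
- Midpoint (point estimate): 69
- Margin of error: 3

The correct interpretation is the one stating confidence that the true parameter lies in the interval — option D.

D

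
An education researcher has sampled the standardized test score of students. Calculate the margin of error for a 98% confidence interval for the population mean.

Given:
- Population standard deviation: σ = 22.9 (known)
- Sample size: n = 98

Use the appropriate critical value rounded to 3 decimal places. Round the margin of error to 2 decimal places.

The population standard deviation σ is known, so use the z-interval margin of error formula.

For 98% confidence, z* = 2.326 (from standard normal table)

Margin of error formula for z-interval: E = z* × σ/√n

E = 2.326 × 22.9/√98
  = 2.326 × 2.313249
  = 5.3806

Rounded to 2 decimal places:

5.38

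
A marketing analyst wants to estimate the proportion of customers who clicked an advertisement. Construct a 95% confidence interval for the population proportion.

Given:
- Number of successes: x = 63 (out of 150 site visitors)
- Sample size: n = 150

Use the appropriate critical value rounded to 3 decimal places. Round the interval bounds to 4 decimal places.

Sample proportion: p̂ = 63/150 = 0.420000

Check conditions for normal approximation:
  np̂ = 63 ≥ 10 ✓
  n(1-p̂) = 87 ≥ 10 ✓

The sample is large enough, so use a z-interval (normal approximation) for the proportion.

For 95% confidence, z* = 1.96 (from standard normal table)

Standard error: SE = √(p̂(1-p̂)/n) = √(0.420000×0.580000/150) = 0.04029888

Margin of error: E = z* × SE = 1.96 × 0.04029888 = 0.078986

Z-interval: p̂ ± E = 0.420000 ± 0.078986 = (0.341014, 0.498986)

Rounded to 4 decimal places:

(0.3410, 0.4990)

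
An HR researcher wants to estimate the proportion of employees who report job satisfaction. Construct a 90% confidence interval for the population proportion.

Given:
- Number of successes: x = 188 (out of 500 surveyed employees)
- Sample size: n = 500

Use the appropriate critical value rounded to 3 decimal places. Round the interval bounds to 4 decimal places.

Sample proportion: p̂ = 188/500 = 0.376000

Check conditions for normal approximation:
  np̂ = 188 ≥ 10 ✓
  n(1-p̂) = 312 ≥ 10 ✓

The sample is large enough, so use a z-interval (normal approximation) for the proportion.

For 90% confidence, z* = 1.645 (from standard normal table)

Standard error: SE = √(p̂(1-p̂)/n) = √(0.376000×0.624000/500) = 0.02166213

Margin of error: E = z* × SE = 1.645 × 0.02166213 = 0.035634

Z-interval: p̂ ± E = 0.376000 ± 0.035634 = (0.340366, 0.411634)

Rounded to 4 decimal places:

(0.3404, 0.4116)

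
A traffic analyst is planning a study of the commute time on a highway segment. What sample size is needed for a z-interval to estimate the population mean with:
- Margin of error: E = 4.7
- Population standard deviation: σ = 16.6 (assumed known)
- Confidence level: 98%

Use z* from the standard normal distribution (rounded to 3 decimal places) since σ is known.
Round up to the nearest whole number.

Using z* since population σ is known (z-interval formula).

For 98% confidence, z* = 2.326 (from standard normal table)

Sample size formula for z-interval: n = (z*σ/E)²

n = (2.326 × 16.6 / 4.7)²
  = (8.215234)²
  = 67.4901

Round up to the nearest whole number: n = 68

68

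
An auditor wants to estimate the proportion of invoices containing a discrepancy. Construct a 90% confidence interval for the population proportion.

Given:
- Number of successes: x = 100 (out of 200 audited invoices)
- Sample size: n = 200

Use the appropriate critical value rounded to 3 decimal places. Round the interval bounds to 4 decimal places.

Sample proportion: p̂ = 100/200 = 0.500000

Check conditions for normal approximation:
  np̂ = 100 ≥ 10 ✓
  n(1-p̂) = 100 ≥ 10 ✓

The sample is large enough, so use a z-interval (normal approximation) for the proportion.

For 90% confidence, z* = 1.645 (from standard normal table)

Standard error: SE = √(p̂(1-p̂)/n) = √(0.500000×0.500000/200) = 0.03535534

Margin of error: E = z* × SE = 1.645 × 0.03535534 = 0.058160

Z-interval: p̂ ± E = 0.500000 ± 0.058160 = (0.441840, 0.558160)

Rounded to 4 decimal places:

(0.4418, 0.5582)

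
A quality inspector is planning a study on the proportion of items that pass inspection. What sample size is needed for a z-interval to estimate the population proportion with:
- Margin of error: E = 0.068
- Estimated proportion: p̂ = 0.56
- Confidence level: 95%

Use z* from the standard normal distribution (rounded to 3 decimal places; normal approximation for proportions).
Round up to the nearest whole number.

Using z* for proportion z-interval (normal approximation).

For 95% confidence, z* = 1.96 (from standard normal table)

Sample size formula for proportion z-interval: n = z*²p̂(1-p̂)/E²

n = 1.96² × 0.56 × 0.44 / 0.068²
  = 3.8416 × 0.2464 / 0.004624
  = 204.7081

Round up to the nearest whole number: n = 205

205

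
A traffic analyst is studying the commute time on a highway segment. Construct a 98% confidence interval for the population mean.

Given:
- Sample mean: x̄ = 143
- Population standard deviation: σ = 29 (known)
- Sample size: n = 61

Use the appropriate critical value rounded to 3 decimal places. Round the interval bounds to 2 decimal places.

The population standard deviation σ is known, so use a z-interval (standard normal critical value).

For 98% confidence, z* = 2.326 (from standard normal table)

Standard error: SE = σ/√n = 29/√61 = 3.713070

Margin of error: E = z* × SE = 2.326 × 3.713070 = 8.6366

Z-interval: x̄ ± E = 143 ± 8.6366 = (134.3634, 151.6366)

Rounded to 2 decimal places:

(134.36, 151.64)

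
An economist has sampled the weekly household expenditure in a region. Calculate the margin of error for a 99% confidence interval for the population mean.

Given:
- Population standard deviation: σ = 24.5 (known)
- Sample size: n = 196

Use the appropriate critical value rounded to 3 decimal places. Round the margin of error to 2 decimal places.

The population standard deviation σ is known, so use the z-interval margin of error formula.

For 99% confidence, z* = 2.576 (from standard normal table)

Margin of error formula for z-interval: E = z* × σ/√n

E = 2.576 × 24.5/√196
  = 2.576 × 1.750000
  = 4.5080

Rounded to 2 decimal places:

4.51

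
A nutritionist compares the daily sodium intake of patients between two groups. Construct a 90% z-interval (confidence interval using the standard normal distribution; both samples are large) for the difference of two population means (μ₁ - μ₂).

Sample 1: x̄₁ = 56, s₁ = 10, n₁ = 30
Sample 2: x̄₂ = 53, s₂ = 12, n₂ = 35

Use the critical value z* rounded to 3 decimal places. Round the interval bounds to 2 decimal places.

Both samples are large (n₁ = 30 ≥ 30, n₂ = 35 ≥ 30), so a z-interval for the difference of means applies.

Point estimate: x̄₁ - x̄₂ = 56 - 53 = 3

Standard error: SE = √(s₁²/n₁ + s₂²/n₂)
= √(10²/30 + 12²/35)
= √(3.333333 + 4.114286)
= 2.729033

For 90% confidence, z* = 1.645 (from standard normal table)
Margin of error: E = z* × SE = 1.645 × 2.729033 = 4.4893

Z-interval: (x̄₁ - x̄₂) ± E = 3 ± 4.4893 = (-1.4893, 7.4893)

Rounded to 2 decimal places:

(-1.49, 7.49)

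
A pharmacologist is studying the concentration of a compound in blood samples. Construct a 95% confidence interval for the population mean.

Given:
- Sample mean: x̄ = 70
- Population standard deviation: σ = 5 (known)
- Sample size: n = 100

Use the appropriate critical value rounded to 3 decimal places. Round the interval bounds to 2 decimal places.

The population standard deviation σ is known, so use a z-interval (standard normal critical value).

For 95% confidence, z* = 1.96 (from standard normal table)

Standard error: SE = σ/√n = 5/√100 = 0.500000

Margin of error: E = z* × SE = 1.96 × 0.500000 = 0.9800

Z-interval: x̄ ± E = 70 ± 0.9800 = (69.0200, 70.9800)

Rounded to 2 decimal places:

(69.02, 70.98)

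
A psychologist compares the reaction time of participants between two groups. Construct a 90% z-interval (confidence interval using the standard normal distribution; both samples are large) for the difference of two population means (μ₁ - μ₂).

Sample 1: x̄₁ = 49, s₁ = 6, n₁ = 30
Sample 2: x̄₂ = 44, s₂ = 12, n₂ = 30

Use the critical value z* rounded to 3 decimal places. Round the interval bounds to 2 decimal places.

Both samples are large (n₁ = 30 ≥ 30, n₂ = 30 ≥ 30), so a z-interval for the difference of means applies.

Point estimate: x̄₁ - x̄₂ = 49 - 44 = 5

Standard error: SE = √(s₁²/n₁ + s₂²/n₂)
= √(6²/30 + 12²/30)
= √(1.200000 + 4.800000)
= 2.449490

For 90% confidence, z* = 1.645 (from standard normal table)
Margin of error: E = z* × SE = 1.645 × 2.449490 = 4.0294

Z-interval: (x̄₁ - x̄₂) ± E = 5 ± 4.0294 = (0.9706, 9.0294)

Rounded to 2 decimal places:

(0.97, 9.03)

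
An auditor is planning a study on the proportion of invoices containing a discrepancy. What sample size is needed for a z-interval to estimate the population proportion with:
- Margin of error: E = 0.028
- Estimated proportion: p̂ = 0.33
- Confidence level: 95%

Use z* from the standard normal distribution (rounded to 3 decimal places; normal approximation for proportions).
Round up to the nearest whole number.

Using z* for proportion z-interval (normal approximation).

For 95% confidence, z* = 1.96 (from standard normal table)

Sample size formula for proportion z-interval: n = z*²p̂(1-p̂)/E²

n = 1.96² × 0.33 × 0.67 / 0.028²
  = 3.8416 × 0.2211 / 0.000784
  = 1083.3900

Round up to the nearest whole number: n = 1084

1084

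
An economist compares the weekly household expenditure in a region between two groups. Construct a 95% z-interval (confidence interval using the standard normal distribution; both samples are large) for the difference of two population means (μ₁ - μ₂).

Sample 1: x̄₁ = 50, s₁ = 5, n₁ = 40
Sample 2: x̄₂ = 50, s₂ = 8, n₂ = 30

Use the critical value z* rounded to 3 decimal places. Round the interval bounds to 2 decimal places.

Both samples are large (n₁ = 40 ≥ 30, n₂ = 30 ≥ 30), so a z-interval for the difference of means applies.

Point estimate: x̄₁ - x̄₂ = 50 - 50 = 0

Standard error: SE = √(s₁²/n₁ + s₂²/n₂)
= √(5²/40 + 8²/30)
= √(0.625000 + 2.133333)
= 1.660823

For 95% confidence, z* = 1.96 (from standard normal table)
Margin of error: E = z* × SE = 1.96 × 1.660823 = 3.2552

Z-interval: (x̄₁ - x̄₂) ± E = 0 ± 3.2552 = (-3.2552, 3.2552)

Rounded to 2 decimal places:

(-3.26, 3.26)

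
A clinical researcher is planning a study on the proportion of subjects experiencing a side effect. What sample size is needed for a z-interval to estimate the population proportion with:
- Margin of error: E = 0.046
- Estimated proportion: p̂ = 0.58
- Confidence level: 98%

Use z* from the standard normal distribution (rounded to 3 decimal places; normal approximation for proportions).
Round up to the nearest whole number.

Using z* for proportion z-interval (normal approximation).

For 98% confidence, z* = 2.326 (from standard normal table)

Sample size formula for proportion z-interval: n = z*²p̂(1-p̂)/E²

n = 2.326² × 0.58 × 0.42 / 0.046²
  = 5.410276 × 0.2436 / 0.002116
  = 622.8465

Round up to the nearest whole number: n = 623

623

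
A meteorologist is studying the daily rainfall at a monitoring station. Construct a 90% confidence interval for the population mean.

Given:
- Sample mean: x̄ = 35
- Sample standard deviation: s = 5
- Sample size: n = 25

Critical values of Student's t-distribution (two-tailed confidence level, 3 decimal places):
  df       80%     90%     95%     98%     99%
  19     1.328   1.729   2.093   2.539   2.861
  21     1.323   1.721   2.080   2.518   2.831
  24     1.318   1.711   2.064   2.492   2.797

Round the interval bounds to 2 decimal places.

The population standard deviation σ is unknown (only the sample standard deviation s is given), so use a t-interval with df = n - 1 = 25 - 1 = 24.

For 90% confidence with df = 24, t* = 1.711 (from t-table)

Standard error: SE = s/√n = 5/√25 = 1.000000

Margin of error: E = t* × SE = 1.711 × 1.000000 = 1.7110

T-interval: x̄ ± E = 35 ± 1.7110 = (33.2890, 36.7110)

Rounded to 2 decimal places:

(33.29, 36.71)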